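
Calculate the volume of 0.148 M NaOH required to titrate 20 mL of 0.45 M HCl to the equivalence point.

At equivalence: moles acid = moles base. moles HCl = 0.45 × 20/1000 = 0.009 mol. V_base = moles / 0.148 × 1000 = 60.8 mL.

V_{base} = 60.8 mL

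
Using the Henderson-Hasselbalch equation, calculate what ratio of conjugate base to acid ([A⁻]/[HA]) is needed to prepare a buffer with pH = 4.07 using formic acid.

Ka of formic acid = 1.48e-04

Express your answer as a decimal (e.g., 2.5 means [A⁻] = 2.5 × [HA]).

pKa = -log(1.48e-04) = 3.8297. pH = pKa + log([A⁻]/[HA]), so log([A⁻]/[HA]) = pH − pKa = 4.07 − 3.8297 = 0.2403. [A⁻]/[HA] = 10^(0.2403) = 1.74

[A⁻]/[HA] = 1.74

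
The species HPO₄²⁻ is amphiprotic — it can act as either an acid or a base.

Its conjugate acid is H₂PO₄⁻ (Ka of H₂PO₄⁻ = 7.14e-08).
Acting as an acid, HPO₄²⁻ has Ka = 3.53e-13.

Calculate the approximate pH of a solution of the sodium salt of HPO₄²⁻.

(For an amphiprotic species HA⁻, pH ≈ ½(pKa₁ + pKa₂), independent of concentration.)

pKa₁ = -log(7.14e-08) = 7.15; pKa₂ = -log(3.53e-13) = 12.45. For an amphiprotic species, pH ≈ ½(pKa₁ + pKa₂) = ½(7.15 + 12.45) = 9.80.

pH = 9.80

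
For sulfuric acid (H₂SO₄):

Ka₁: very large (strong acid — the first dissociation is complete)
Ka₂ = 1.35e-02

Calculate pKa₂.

pKa₂ = -log(Ka₂) = -log(1.35e-02) = 1.87.

pK_{a2} = 1.87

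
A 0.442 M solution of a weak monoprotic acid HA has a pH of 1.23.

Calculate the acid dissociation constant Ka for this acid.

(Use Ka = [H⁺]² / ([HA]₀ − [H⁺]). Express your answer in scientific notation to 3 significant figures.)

[H⁺] = 10^(−pH) = 10^(−1.23) = 5.888e-02 M. For HA ⇌ H⁺ + A⁻, Ka = [H⁺][A⁻]/[HA] = [H⁺]² / ([HA]₀ − [H⁺]) = (5.888e-02)² / (0.442 − 5.888e-02) = 9.05e-03.

K_a = 9.05e-03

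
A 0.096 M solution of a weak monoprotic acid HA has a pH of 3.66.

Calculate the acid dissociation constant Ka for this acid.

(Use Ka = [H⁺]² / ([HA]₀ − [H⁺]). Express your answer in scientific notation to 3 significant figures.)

[H⁺] = 10^(−pH) = 10^(−3.66) = 2.188e-04 M. For HA ⇌ H⁺ + A⁻, Ka = [H⁺][A⁻]/[HA] = [H⁺]² / ([HA]₀ − [H⁺]) = (2.188e-04)² / (0.096 − 2.188e-04) = 5.00e-07.

K_a = 5.00e-07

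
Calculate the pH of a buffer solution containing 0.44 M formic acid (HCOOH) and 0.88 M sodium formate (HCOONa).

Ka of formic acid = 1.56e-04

pKa = -log(1.56e-04) = 3.81. pH = pKa + log([A⁻]/[HA]) = 3.81 + log(0.88/0.44)

pH = 4.11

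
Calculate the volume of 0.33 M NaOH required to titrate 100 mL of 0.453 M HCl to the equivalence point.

At equivalence: moles acid = moles base. moles HCl = 0.453 × 100/1000 = 0.0453 mol. V_base = moles / 0.33 × 1000 = 137.3 mL.

V_{base} = 137.3 mL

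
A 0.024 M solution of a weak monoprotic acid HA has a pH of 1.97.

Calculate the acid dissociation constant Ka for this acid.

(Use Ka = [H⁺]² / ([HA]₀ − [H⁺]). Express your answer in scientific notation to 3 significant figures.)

[H⁺] = 10^(−pH) = 10^(−1.97) = 1.072e-02 M. For HA ⇌ H⁺ + A⁻, Ka = [H⁺][A⁻]/[HA] = [H⁺]² / ([HA]₀ − [H⁺]) = (1.072e-02)² / (0.024 − 1.072e-02) = 8.64e-03.

K_a = 8.64e-03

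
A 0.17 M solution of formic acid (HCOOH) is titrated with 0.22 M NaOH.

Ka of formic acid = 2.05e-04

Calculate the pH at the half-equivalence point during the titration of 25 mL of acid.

At half-equivalence [HA] = [A⁻], so Henderson-Hasselbalch gives pH = pKa = -log(2.05e-04) = 3.69.

pH = pKa = 3.69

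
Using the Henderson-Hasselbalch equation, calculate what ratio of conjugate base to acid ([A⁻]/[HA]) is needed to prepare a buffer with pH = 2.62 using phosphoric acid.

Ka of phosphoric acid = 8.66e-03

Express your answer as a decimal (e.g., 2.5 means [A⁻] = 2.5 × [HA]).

pKa = -log(8.66e-03) = 2.0625. pH = pKa + log([A⁻]/[HA]), so log([A⁻]/[HA]) = pH − pKa = 2.62 − 2.0625 = 0.5575. [A⁻]/[HA] = 10^(0.5575) = 3.61

[A⁻]/[HA] = 3.61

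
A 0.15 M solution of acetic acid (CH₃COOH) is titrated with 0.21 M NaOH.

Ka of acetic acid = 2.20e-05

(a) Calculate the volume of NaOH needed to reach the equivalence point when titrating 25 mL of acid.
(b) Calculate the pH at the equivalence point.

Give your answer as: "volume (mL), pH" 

moles acid = 0.15 × 25/1000 = 0.00375 mol; V_base = moles/0.21 × 1000 = 17.9 mL. At equivalence only the conjugate base is present: [A⁻] = 0.00375/0.043 = 8.7500e-02 M. Kb = Kw/Ka = 4.55e-10; [OH⁻] = √(Kb × [A⁻]) = 6.3066e-06; pOH = 5.20; pH = 14 - pOH = 8.80.

V = 17.9 mL, pH = 8.80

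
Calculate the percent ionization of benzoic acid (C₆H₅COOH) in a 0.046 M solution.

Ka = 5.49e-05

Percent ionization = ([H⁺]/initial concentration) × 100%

Using Ka equilibrium: x² + Ka×x - Ka×C = 0. Solving: [H⁺] = 1.5619e-03. Percent = (1.5619e-03/0.046) × 100

Percent ionization = 3.4%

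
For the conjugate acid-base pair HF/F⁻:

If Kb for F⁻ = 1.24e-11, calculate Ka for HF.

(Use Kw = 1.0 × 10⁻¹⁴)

For a conjugate pair Ka × Kb = Kw, so Ka = Kw/Kb = 1.0 × 10⁻¹⁴ / 1.24e-11 = 8.06e-04.

K_a = 8.06e-04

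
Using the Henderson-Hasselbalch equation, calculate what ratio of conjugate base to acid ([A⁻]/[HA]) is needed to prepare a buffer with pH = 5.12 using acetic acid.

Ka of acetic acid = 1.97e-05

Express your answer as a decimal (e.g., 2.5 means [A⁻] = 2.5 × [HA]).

pKa = -log(1.97e-05) = 4.7055. pH = pKa + log([A⁻]/[HA]), so log([A⁻]/[HA]) = pH − pKa = 5.12 − 4.7055 = 0.4145. [A⁻]/[HA] = 10^(0.4145) = 2.60

[A⁻]/[HA] = 2.60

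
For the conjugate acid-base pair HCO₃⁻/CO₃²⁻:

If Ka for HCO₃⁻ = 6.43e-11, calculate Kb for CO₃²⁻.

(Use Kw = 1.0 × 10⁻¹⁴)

For a conjugate pair Ka × Kb = Kw, so Kb = Kw/Ka = 1.0 × 10⁻¹⁴ / 6.43e-11 = 1.56e-04.

K_b = 1.56e-04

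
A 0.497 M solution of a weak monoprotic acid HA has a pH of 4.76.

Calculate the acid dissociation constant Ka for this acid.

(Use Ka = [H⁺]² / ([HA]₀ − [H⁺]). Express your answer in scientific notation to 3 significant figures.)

[H⁺] = 10^(−pH) = 10^(−4.76) = 1.738e-05 M. For HA ⇌ H⁺ + A⁻, Ka = [H⁺][A⁻]/[HA] = [H⁺]² / ([HA]₀ − [H⁺]) = (1.738e-05)² / (0.497 − 1.738e-05) = 6.08e-10.

K_a = 6.08e-10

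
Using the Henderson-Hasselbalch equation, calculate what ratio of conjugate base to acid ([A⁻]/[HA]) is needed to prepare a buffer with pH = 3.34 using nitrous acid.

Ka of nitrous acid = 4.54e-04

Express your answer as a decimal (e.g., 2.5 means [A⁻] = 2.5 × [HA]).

pKa = -log(4.54e-04) = 3.3429. pH = pKa + log([A⁻]/[HA]), so log([A⁻]/[HA]) = pH − pKa = 3.34 − 3.3429 = -0.0029. [A⁻]/[HA] = 10^(-0.0029) = 0.993

[A⁻]/[HA] = 0.993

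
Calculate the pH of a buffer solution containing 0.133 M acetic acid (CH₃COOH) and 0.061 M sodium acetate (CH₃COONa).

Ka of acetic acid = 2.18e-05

pKa = -log(2.18e-05) = 4.66. pH = pKa + log([A⁻]/[HA]) = 4.66 + log(0.061/0.133)

pH = 4.32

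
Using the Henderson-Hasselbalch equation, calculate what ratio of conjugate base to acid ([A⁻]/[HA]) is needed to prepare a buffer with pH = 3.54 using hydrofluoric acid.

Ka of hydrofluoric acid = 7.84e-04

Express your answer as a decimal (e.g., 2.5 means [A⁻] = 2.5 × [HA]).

pKa = -log(7.84e-04) = 3.1057. pH = pKa + log([A⁻]/[HA]), so log([A⁻]/[HA]) = pH − pKa = 3.54 − 3.1057 = 0.4343. [A⁻]/[HA] = 10^(0.4343) = 2.72

[A⁻]/[HA] = 2.72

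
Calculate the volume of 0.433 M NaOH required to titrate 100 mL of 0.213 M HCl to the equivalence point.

At equivalence: moles acid = moles base. moles HCl = 0.213 × 100/1000 = 0.0213 mol. V_base = moles / 0.433 × 1000 = 49.2 mL.

V_{base} = 49.2 mL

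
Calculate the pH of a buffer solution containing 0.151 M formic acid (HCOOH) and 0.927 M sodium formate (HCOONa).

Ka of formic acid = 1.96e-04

pKa = -log(1.96e-04) = 3.71. pH = pKa + log([A⁻]/[HA]) = 3.71 + log(0.927/0.151)

pH = 4.50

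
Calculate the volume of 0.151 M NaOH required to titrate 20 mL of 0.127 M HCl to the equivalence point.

At equivalence: moles acid = moles base. moles HCl = 0.127 × 20/1000 = 0.00254 mol. V_base = moles / 0.151 × 1000 = 16.8 mL.

V_{base} = 16.8 mL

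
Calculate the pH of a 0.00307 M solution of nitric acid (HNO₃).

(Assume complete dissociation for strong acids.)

[H⁺] = 0.00307 M for strong acid. pH = -log[H⁺] = -log(0.00307)

pH = 2.51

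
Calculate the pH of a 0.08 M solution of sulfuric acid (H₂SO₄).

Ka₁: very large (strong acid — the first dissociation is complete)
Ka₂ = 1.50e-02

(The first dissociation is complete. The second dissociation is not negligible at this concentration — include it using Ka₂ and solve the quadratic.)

First dissociation is complete: [H⁺]₀ = [HSO₄⁻]₀ = C = 0.08 M. Second dissociation HSO₄⁻ ⇌ H⁺ + SO₄²⁻: let x = [SO₄²⁻]. Ka₂ = (C + x)·x / (C − x) = 1.50e-02 → x² + (C + Ka₂)·x − Ka₂·C = 0 → x² + 0.09500·x − 1.200e-03 = 0. x = (−0.09500 + √(0.09500² + 4 × 1.200e-03)) / 2 = 1.1290e-02 M. [H⁺] = C + x = 0.08 + 1.1290e-02 = 9.1290e-02 M. pH = -log(9.1290e-02) = 1.04.

pH = 1.04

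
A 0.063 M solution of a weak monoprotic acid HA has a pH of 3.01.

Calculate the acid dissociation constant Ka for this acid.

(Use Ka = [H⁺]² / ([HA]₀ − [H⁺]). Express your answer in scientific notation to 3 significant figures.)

[H⁺] = 10^(−pH) = 10^(−3.01) = 9.772e-04 M. For HA ⇌ H⁺ + A⁻, Ka = [H⁺][A⁻]/[HA] = [H⁺]² / ([HA]₀ − [H⁺]) = (9.772e-04)² / (0.063 − 9.772e-04) = 1.54e-05.

K_a = 1.54e-05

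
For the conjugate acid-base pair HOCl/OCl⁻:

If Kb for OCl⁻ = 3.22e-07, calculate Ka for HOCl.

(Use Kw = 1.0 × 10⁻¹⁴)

For a conjugate pair Ka × Kb = Kw, so Ka = Kw/Kb = 1.0 × 10⁻¹⁴ / 3.22e-07 = 3.11e-08.

K_a = 3.11e-08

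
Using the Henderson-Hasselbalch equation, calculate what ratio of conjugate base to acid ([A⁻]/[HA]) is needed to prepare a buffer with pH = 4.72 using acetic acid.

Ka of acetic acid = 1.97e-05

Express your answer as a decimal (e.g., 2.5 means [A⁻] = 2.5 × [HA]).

pKa = -log(1.97e-05) = 4.7055. pH = pKa + log([A⁻]/[HA]), so log([A⁻]/[HA]) = pH − pKa = 4.72 − 4.7055 = 0.0145. [A⁻]/[HA] = 10^(0.0145) = 1.03

[A⁻]/[HA] = 1.03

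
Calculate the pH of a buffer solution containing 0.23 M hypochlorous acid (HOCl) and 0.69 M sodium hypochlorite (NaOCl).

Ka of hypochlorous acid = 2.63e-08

pKa = -log(2.63e-08) = 7.58. pH = pKa + log([A⁻]/[HA]) = 7.58 + log(0.69/0.23)

pH = 8.06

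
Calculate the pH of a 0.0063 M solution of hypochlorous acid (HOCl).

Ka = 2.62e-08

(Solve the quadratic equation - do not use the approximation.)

x² + Ka×x - Ka×C = 0. Using quadratic formula: [H⁺] = 1.2834e-05

pH = 4.89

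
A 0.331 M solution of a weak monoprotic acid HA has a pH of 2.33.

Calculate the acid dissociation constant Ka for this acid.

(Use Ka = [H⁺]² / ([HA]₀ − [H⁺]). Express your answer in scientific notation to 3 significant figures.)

[H⁺] = 10^(−pH) = 10^(−2.33) = 4.677e-03 M. For HA ⇌ H⁺ + A⁻, Ka = [H⁺][A⁻]/[HA] = [H⁺]² / ([HA]₀ − [H⁺]) = (4.677e-03)² / (0.331 − 4.677e-03) = 6.70e-05.

K_a = 6.70e-05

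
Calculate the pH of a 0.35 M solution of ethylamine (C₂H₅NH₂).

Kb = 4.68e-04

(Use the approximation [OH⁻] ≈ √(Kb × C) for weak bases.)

[OH⁻] = √(Kb × C) = √(4.68e-04 × 0.35) = 1.2798e-02. pOH = 1.89, pH = 14 - pOH

pH = 12.11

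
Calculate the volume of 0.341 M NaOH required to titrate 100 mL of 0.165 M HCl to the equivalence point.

At equivalence: moles acid = moles base. moles HCl = 0.165 × 100/1000 = 0.0165 mol. V_base = moles / 0.341 × 1000 = 48.4 mL.

V_{base} = 48.4 mL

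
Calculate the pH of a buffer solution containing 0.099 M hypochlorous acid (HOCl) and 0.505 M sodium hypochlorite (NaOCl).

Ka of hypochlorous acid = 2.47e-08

pKa = -log(2.47e-08) = 7.61. pH = pKa + log([A⁻]/[HA]) = 7.61 + log(0.505/0.099)

pH = 8.31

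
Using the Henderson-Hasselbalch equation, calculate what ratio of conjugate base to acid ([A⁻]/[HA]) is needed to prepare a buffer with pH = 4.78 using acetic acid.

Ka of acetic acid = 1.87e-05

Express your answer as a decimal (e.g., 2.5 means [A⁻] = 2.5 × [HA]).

pKa = -log(1.87e-05) = 4.7282. pH = pKa + log([A⁻]/[HA]), so log([A⁻]/[HA]) = pH − pKa = 4.78 − 4.7282 = 0.0518. [A⁻]/[HA] = 10^(0.0518) = 1.13

[A⁻]/[HA] = 1.13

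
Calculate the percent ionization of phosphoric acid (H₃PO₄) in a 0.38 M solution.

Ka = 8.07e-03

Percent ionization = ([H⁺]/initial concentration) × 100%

Using Ka equilibrium: x² + Ka×x - Ka×C = 0. Solving: [H⁺] = 5.1489e-02. Percent = (5.1489e-02/0.38) × 100

Percent ionization = 13.5%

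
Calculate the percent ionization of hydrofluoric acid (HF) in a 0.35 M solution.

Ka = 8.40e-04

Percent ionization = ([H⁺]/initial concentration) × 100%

Using Ka equilibrium: x² + Ka×x - Ka×C = 0. Solving: [H⁺] = 1.6732e-02. Percent = (1.6732e-02/0.35) × 100

Percent ionization = 4.78%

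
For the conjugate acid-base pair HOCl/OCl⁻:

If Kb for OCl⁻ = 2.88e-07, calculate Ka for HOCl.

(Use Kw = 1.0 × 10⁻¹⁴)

For a conjugate pair Ka × Kb = Kw, so Ka = Kw/Kb = 1.0 × 10⁻¹⁴ / 2.88e-07 = 3.47e-08.

K_a = 3.47e-08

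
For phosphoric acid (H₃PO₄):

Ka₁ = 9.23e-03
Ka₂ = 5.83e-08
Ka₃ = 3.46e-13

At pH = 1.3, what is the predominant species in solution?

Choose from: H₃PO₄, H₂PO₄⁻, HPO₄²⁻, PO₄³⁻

pKa₁ = 2.03, pKa₂ = 7.23, pKa₃ = 12.46. For a polyprotic acid the predominant species crosses at each pKa: below pKa_n the protonated form dominates, above it the deprotonated form does. At pH = 1.3, the predominant species is H₃PO₄.

H₃PO₄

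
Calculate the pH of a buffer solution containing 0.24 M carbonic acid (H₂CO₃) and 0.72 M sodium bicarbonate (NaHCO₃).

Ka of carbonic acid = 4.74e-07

pKa = -log(4.74e-07) = 6.32. pH = pKa + log([A⁻]/[HA]) = 6.32 + log(0.72/0.24)

pH = 6.80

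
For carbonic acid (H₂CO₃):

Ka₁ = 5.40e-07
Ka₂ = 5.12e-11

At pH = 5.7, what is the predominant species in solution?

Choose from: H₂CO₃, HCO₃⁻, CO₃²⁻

pKa₁ = 6.27, pKa₂ = 10.29. For a polyprotic acid the predominant species crosses at each pKa: below pKa_n the protonated form dominates, above it the deprotonated form does. At pH = 5.7, the predominant species is H₂CO₃.

H₂CO₃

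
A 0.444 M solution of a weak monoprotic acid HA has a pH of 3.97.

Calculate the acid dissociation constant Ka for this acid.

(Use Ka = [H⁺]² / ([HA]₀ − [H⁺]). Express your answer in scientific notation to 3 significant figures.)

[H⁺] = 10^(−pH) = 10^(−3.97) = 1.072e-04 M. For HA ⇌ H⁺ + A⁻, Ka = [H⁺][A⁻]/[HA] = [H⁺]² / ([HA]₀ − [H⁺]) = (1.072e-04)² / (0.444 − 1.072e-04) = 2.59e-08.

K_a = 2.59e-08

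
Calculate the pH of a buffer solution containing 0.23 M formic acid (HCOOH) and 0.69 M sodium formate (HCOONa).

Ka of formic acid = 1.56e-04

pKa = -log(1.56e-04) = 3.81. pH = pKa + log([A⁻]/[HA]) = 3.81 + log(0.69/0.23)

pH = 4.28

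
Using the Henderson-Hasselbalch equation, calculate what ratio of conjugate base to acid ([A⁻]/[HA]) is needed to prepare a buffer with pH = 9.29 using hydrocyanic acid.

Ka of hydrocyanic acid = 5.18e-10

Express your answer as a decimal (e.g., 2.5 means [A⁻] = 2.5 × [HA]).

pKa = -log(5.18e-10) = 9.2857. pH = pKa + log([A⁻]/[HA]), so log([A⁻]/[HA]) = pH − pKa = 9.29 − 9.2857 = 0.0043. [A⁻]/[HA] = 10^(0.0043) = 1.01

[A⁻]/[HA] = 1.01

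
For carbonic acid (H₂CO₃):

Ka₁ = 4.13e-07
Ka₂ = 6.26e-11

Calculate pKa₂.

pKa₂ = -log(Ka₂) = -log(6.26e-11) = 10.20.

pK_{a2} = 10.20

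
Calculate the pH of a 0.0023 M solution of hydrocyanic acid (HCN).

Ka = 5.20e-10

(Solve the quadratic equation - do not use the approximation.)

x² + Ka×x - Ka×C = 0. Using quadratic formula: [H⁺] = 1.0934e-06

pH = 5.96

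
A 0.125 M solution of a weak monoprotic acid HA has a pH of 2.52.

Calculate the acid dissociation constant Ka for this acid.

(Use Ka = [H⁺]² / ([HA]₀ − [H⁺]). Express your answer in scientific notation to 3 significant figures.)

[H⁺] = 10^(−pH) = 10^(−2.52) = 3.020e-03 M. For HA ⇌ H⁺ + A⁻, Ka = [H⁺][A⁻]/[HA] = [H⁺]² / ([HA]₀ − [H⁺]) = (3.020e-03)² / (0.125 − 3.020e-03) = 7.48e-05.

K_a = 7.48e-05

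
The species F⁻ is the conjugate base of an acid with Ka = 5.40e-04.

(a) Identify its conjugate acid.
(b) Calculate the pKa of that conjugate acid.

(a) The conjugate acid is formed by adding one H⁺ to F⁻, giving HF. (b) pKa = -log(Ka) = -log(5.40e-04) = 3.27.

Conjugate acid: HF; pK_a = 3.27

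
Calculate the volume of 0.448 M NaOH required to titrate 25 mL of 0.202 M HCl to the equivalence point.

At equivalence: moles acid = moles base. moles HCl = 0.202 × 25/1000 = 0.00505 mol. V_base = moles / 0.448 × 1000 = 11.3 mL.

V_{base} = 11.3 mL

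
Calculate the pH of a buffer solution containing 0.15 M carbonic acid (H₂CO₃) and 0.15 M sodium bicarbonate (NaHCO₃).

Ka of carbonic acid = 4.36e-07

pKa = -log(4.36e-07) = 6.36. pH = pKa + log([A⁻]/[HA]) = 6.36 + log(0.15/0.15)

pH = 6.36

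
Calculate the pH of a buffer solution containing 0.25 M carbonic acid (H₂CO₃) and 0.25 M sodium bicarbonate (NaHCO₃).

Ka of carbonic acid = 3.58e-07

pKa = -log(3.58e-07) = 6.45. pH = pKa + log([A⁻]/[HA]) = 6.45 + log(0.25/0.25)

pH = 6.45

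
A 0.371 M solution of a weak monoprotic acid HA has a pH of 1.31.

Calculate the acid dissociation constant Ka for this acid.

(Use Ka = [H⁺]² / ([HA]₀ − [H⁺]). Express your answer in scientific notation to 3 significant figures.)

[H⁺] = 10^(−pH) = 10^(−1.31) = 4.898e-02 M. For HA ⇌ H⁺ + A⁻, Ka = [H⁺][A⁻]/[HA] = [H⁺]² / ([HA]₀ − [H⁺]) = (4.898e-02)² / (0.371 − 4.898e-02) = 7.45e-03.

K_a = 7.45e-03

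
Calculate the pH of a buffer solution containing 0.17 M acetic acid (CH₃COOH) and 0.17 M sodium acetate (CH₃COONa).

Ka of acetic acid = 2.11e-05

pKa = -log(2.11e-05) = 4.68. pH = pKa + log([A⁻]/[HA]) = 4.68 + log(0.17/0.17)

pH = 4.68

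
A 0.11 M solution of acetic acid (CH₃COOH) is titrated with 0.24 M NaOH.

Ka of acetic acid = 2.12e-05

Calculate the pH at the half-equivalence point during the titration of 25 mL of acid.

At half-equivalence [HA] = [A⁻], so Henderson-Hasselbalch gives pH = pKa = -log(2.12e-05) = 4.67.

pH = pKa = 4.67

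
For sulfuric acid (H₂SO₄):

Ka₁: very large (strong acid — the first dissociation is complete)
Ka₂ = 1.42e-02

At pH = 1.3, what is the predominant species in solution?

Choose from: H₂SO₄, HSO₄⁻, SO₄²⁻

The first dissociation is complete, so H₂SO₄ itself is never the predominant species in water; pKa₂ = -log(1.42e-02) = 1.85. For a polyprotic acid the predominant species crosses at each pKa: below pKa_n the protonated form dominates, above it the deprotonated form does. At pH = 1.3, the predominant species is HSO₄⁻.

HSO₄⁻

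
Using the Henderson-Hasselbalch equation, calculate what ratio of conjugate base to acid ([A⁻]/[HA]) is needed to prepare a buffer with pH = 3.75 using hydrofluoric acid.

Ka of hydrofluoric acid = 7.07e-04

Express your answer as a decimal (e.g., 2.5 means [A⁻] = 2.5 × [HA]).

pKa = -log(7.07e-04) = 3.1506. pH = pKa + log([A⁻]/[HA]), so log([A⁻]/[HA]) = pH − pKa = 3.75 − 3.1506 = 0.5994. [A⁻]/[HA] = 10^(0.5994) = 3.98

[A⁻]/[HA] = 3.98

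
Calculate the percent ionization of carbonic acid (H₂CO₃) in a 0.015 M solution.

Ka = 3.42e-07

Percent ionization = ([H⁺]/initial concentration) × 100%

Using Ka equilibrium: x² + Ka×x - Ka×C = 0. Solving: [H⁺] = 7.1453e-05. Percent = (7.1453e-05/0.015) × 100

Percent ionization = 0.476%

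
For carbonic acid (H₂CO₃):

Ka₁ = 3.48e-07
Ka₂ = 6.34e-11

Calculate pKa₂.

pKa₂ = -log(Ka₂) = -log(6.34e-11) = 10.20.

pK_{a2} = 10.20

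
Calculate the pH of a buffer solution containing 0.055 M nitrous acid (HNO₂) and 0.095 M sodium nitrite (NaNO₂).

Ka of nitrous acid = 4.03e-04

pKa = -log(4.03e-04) = 3.39. pH = pKa + log([A⁻]/[HA]) = 3.39 + log(0.095/0.055)

pH = 3.63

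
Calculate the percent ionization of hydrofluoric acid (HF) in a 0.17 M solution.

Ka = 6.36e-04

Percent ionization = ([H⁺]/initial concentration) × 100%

Using Ka equilibrium: x² + Ka×x - Ka×C = 0. Solving: [H⁺] = 1.0085e-02. Percent = (1.0085e-02/0.17) × 100

Percent ionization = 5.93%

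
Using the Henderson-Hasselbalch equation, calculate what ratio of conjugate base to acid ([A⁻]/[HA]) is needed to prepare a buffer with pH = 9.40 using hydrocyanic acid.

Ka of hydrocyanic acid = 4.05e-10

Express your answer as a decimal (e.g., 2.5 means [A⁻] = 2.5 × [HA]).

pKa = -log(4.05e-10) = 9.3925. pH = pKa + log([A⁻]/[HA]), so log([A⁻]/[HA]) = pH − pKa = 9.40 − 9.3925 = 0.0075. [A⁻]/[HA] = 10^(0.0075) = 1.02

[A⁻]/[HA] = 1.02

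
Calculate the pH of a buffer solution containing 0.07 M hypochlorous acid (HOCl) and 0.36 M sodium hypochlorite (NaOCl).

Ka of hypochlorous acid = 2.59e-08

pKa = -log(2.59e-08) = 7.59. pH = pKa + log([A⁻]/[HA]) = 7.59 + log(0.36/0.07)

pH = 8.30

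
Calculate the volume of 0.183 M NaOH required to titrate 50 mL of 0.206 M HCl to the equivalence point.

At equivalence: moles acid = moles base. moles HCl = 0.206 × 50/1000 = 0.0103 mol. V_base = moles / 0.183 × 1000 = 56.3 mL.

V_{base} = 56.3 mL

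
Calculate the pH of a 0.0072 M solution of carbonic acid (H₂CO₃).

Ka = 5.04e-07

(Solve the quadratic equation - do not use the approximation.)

x² + Ka×x - Ka×C = 0. Using quadratic formula: [H⁺] = 5.9988e-05

pH = 4.22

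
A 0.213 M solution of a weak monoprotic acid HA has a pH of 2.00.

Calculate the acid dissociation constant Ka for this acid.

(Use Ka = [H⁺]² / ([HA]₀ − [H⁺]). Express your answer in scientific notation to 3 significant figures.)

[H⁺] = 10^(−pH) = 10^(−2.00) = 1.000e-02 M. For HA ⇌ H⁺ + A⁻, Ka = [H⁺][A⁻]/[HA] = [H⁺]² / ([HA]₀ − [H⁺]) = (1.000e-02)² / (0.213 − 1.000e-02) = 4.93e-04.

K_a = 4.93e-04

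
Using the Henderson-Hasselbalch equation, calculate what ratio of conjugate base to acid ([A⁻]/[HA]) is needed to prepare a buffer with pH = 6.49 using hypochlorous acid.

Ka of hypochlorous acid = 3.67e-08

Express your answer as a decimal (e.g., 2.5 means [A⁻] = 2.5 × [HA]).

pKa = -log(3.67e-08) = 7.4353. pH = pKa + log([A⁻]/[HA]), so log([A⁻]/[HA]) = pH − pKa = 6.49 − 7.4353 = -0.9453. [A⁻]/[HA] = 10^(-0.9453) = 0.113

[A⁻]/[HA] = 0.113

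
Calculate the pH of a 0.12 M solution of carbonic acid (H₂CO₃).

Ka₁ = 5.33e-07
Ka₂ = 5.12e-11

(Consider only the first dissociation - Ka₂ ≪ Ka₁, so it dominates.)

First dissociation dominates. From Ka₁ = [H⁺][HA⁻]/[H₂A], x² + Ka₁·x − Ka₁·C = 0 with C = 0.12 M and Ka₁ = 5.33e-07. Solving: [H⁺] = (−Ka₁ + √(Ka₁² + 4·Ka₁·C)) / 2 = 2.5264e-04 M. pH = -log(2.5264e-04) = 3.60.

pH = 3.60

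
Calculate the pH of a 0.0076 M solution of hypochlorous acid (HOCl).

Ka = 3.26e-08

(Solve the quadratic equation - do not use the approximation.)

x² + Ka×x - Ka×C = 0. Using quadratic formula: [H⁺] = 1.5724e-05

pH = 4.80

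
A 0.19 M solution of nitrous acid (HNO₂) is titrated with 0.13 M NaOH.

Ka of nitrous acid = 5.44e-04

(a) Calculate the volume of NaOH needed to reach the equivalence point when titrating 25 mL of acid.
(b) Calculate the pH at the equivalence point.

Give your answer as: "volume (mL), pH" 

moles acid = 0.19 × 25/1000 = 0.00475 mol; V_base = moles/0.13 × 1000 = 36.5 mL. At equivalence only the conjugate base is present: [A⁻] = 0.00475/0.062 = 7.7188e-02 M. Kb = Kw/Ka = 1.84e-11; [OH⁻] = √(Kb × [A⁻]) = 1.1912e-06; pOH = 5.92; pH = 14 - pOH = 8.08.

V = 36.5 mL, pH = 8.08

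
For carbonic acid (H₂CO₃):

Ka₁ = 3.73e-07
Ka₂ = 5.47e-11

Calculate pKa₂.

pKa₂ = -log(Ka₂) = -log(5.47e-11) = 10.26.

pK_{a2} = 10.26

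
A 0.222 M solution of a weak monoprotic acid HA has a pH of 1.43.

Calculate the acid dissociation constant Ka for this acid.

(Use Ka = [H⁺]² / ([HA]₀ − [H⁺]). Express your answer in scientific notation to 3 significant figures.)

[H⁺] = 10^(−pH) = 10^(−1.43) = 3.715e-02 M. For HA ⇌ H⁺ + A⁻, Ka = [H⁺][A⁻]/[HA] = [H⁺]² / ([HA]₀ − [H⁺]) = (3.715e-02)² / (0.222 − 3.715e-02) = 7.47e-03.

K_a = 7.47e-03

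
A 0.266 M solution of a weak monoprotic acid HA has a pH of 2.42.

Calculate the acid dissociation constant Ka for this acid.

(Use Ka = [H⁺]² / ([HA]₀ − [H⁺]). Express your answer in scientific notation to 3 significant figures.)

[H⁺] = 10^(−pH) = 10^(−2.42) = 3.802e-03 M. For HA ⇌ H⁺ + A⁻, Ka = [H⁺][A⁻]/[HA] = [H⁺]² / ([HA]₀ − [H⁺]) = (3.802e-03)² / (0.266 − 3.802e-03) = 5.51e-05.

K_a = 5.51e-05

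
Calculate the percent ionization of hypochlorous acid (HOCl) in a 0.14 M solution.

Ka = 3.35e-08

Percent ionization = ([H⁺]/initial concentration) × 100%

Using Ka equilibrium: x² + Ka×x - Ka×C = 0. Solving: [H⁺] = 6.8467e-05. Percent = (6.8467e-05/0.14) × 100

Percent ionization = 0.0489%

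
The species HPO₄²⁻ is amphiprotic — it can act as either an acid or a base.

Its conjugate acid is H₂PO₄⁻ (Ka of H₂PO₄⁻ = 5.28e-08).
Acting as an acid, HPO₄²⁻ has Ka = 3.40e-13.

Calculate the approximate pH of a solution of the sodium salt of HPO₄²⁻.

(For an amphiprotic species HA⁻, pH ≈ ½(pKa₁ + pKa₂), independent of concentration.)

pKa₁ = -log(5.28e-08) = 7.28; pKa₂ = -log(3.40e-13) = 12.47. For an amphiprotic species, pH ≈ ½(pKa₁ + pKa₂) = ½(7.28 + 12.47) = 9.87.

pH = 9.87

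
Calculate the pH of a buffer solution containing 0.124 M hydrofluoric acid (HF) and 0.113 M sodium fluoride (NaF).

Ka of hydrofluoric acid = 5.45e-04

pKa = -log(5.45e-04) = 3.26. pH = pKa + log([A⁻]/[HA]) = 3.26 + log(0.113/0.124)

pH = 3.22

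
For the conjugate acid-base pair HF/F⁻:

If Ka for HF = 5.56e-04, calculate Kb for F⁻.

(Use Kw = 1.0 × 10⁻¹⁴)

For a conjugate pair Ka × Kb = Kw, so Kb = Kw/Ka = 1.0 × 10⁻¹⁴ / 5.56e-04 = 1.80e-11.

K_b = 1.80e-11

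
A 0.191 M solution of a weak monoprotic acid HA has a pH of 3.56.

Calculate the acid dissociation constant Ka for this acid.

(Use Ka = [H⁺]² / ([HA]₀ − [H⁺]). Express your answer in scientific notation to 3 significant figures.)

[H⁺] = 10^(−pH) = 10^(−3.56) = 2.754e-04 M. For HA ⇌ H⁺ + A⁻, Ka = [H⁺][A⁻]/[HA] = [H⁺]² / ([HA]₀ − [H⁺]) = (2.754e-04)² / (0.191 − 2.754e-04) = 3.98e-07.

K_a = 3.98e-07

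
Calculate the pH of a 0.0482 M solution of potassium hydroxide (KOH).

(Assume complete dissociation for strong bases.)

[OH⁻] = 0.0482 M for strong base. pOH = -log[OH⁻] = 1.32, pH = 14 - pOH

pH = 12.68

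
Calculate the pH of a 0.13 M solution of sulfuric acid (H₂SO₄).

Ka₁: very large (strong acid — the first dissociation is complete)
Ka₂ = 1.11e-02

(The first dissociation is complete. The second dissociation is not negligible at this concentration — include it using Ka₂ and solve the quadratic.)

First dissociation is complete: [H⁺]₀ = [HSO₄⁻]₀ = C = 0.13 M. Second dissociation HSO₄⁻ ⇌ H⁺ + SO₄²⁻: let x = [SO₄²⁻]. Ka₂ = (C + x)·x / (C − x) = 1.11e-02 → x² + (C + Ka₂)·x − Ka₂·C = 0 → x² + 0.14110·x − 1.443e-03 = 0. x = (−0.14110 + √(0.14110² + 4 × 1.443e-03)) / 2 = 9.5768e-03 M. [H⁺] = C + x = 0.13 + 9.5768e-03 = 1.3958e-01 M. pH = -log(1.3958e-01) = 0.86.

pH = 0.86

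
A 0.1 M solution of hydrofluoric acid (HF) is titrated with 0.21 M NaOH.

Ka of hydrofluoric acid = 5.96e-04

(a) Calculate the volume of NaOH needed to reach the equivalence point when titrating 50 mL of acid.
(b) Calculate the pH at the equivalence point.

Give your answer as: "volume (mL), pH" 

moles acid = 0.1 × 50/1000 = 0.005 mol; V_base = moles/0.21 × 1000 = 23.8 mL. At equivalence only the conjugate base is present: [A⁻] = 0.005/0.074 = 6.7742e-02 M. Kb = Kw/Ka = 1.68e-11; [OH⁻] = √(Kb × [A⁻]) = 1.0661e-06; pOH = 5.97; pH = 14 - pOH = 8.03.

V = 23.8 mL, pH = 8.03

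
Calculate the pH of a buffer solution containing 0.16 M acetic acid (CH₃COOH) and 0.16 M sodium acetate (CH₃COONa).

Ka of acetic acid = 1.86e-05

pKa = -log(1.86e-05) = 4.73. pH = pKa + log([A⁻]/[HA]) = 4.73 + log(0.16/0.16)

pH = 4.73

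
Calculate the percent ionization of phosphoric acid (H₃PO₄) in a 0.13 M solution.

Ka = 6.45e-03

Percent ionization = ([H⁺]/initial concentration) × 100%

Using Ka equilibrium: x² + Ka×x - Ka×C = 0. Solving: [H⁺] = 2.5911e-02. Percent = (2.5911e-02/0.13) × 100

Percent ionization = 19.9%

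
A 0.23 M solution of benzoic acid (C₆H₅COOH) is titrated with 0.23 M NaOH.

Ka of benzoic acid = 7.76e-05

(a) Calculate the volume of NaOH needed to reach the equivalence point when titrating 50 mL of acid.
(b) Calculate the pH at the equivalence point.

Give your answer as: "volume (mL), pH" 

moles acid = 0.23 × 50/1000 = 0.0115 mol; V_base = moles/0.23 × 1000 = 50.0 mL. At equivalence only the conjugate base is present: [A⁻] = 0.0115/0.100 = 1.1500e-01 M. Kb = Kw/Ka = 1.29e-10; [OH⁻] = √(Kb × [A⁻]) = 3.8496e-06; pOH = 5.41; pH = 14 - pOH = 8.59.

V = 50.0 mL, pH = 8.59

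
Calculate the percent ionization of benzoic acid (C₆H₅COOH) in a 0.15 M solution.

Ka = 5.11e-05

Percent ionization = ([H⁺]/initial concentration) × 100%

Using Ka equilibrium: x² + Ka×x - Ka×C = 0. Solving: [H⁺] = 2.7431e-03. Percent = (2.7431e-03/0.15) × 100

Percent ionization = 1.83%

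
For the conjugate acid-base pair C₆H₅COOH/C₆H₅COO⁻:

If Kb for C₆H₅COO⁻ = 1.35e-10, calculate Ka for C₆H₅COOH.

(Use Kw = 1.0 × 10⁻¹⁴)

For a conjugate pair Ka × Kb = Kw, so Ka = Kw/Kb = 1.0 × 10⁻¹⁴ / 1.35e-10 = 7.41e-05.

K_a = 7.41e-05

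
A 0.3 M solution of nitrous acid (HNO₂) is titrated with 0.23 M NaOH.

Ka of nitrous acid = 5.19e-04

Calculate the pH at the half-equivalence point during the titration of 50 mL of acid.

At half-equivalence [HA] = [A⁻], so Henderson-Hasselbalch gives pH = pKa = -log(5.19e-04) = 3.28.

pH = pKa = 3.28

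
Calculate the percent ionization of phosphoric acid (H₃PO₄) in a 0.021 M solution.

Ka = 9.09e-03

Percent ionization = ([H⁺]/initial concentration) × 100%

Using Ka equilibrium: x² + Ka×x - Ka×C = 0. Solving: [H⁺] = 9.9997e-03. Percent = (9.9997e-03/0.021) × 100

Percent ionization = 47.6%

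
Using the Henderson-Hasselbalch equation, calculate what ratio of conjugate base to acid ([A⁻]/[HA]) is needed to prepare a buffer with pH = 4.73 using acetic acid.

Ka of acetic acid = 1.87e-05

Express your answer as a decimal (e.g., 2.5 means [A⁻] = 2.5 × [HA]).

pKa = -log(1.87e-05) = 4.7282. pH = pKa + log([A⁻]/[HA]), so log([A⁻]/[HA]) = pH − pKa = 4.73 − 4.7282 = 0.0018. [A⁻]/[HA] = 10^(0.0018) = 1.00

[A⁻]/[HA] = 1.00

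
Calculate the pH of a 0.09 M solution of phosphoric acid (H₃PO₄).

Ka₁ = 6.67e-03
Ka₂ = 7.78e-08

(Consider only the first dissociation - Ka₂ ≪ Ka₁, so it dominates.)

First dissociation dominates. From Ka₁ = [H⁺][HA⁻]/[H₂A], x² + Ka₁·x − Ka₁·C = 0 with C = 0.09 M and Ka₁ = 6.67e-03. Solving: [H⁺] = (−Ka₁ + √(Ka₁² + 4·Ka₁·C)) / 2 = 2.1392e-02 M. pH = -log(2.1392e-02) = 1.67.

pH = 1.67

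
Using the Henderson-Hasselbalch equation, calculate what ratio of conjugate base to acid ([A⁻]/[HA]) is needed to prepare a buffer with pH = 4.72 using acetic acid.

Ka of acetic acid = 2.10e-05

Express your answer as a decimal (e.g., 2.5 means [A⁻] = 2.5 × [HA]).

pKa = -log(2.10e-05) = 4.6778. pH = pKa + log([A⁻]/[HA]), so log([A⁻]/[HA]) = pH − pKa = 4.72 − 4.6778 = 0.0422. [A⁻]/[HA] = 10^(0.0422) = 1.10

[A⁻]/[HA] = 1.10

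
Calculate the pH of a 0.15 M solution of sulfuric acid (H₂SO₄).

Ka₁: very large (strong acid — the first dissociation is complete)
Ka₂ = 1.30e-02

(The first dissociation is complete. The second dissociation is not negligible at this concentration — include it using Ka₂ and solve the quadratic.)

First dissociation is complete: [H⁺]₀ = [HSO₄⁻]₀ = C = 0.15 M. Second dissociation HSO₄⁻ ⇌ H⁺ + SO₄²⁻: let x = [SO₄²⁻]. Ka₂ = (C + x)·x / (C − x) = 1.30e-02 → x² + (C + Ka₂)·x − Ka₂·C = 0 → x² + 0.16300·x − 1.950e-03 = 0. x = (−0.16300 + √(0.16300² + 4 × 1.950e-03)) / 2 = 1.1194e-02 M. [H⁺] = C + x = 0.15 + 1.1194e-02 = 1.6119e-01 M. pH = -log(1.6119e-01) = 0.79.

pH = 0.79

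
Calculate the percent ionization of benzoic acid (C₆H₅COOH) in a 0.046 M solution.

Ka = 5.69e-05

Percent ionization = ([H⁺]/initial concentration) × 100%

Using Ka equilibrium: x² + Ka×x - Ka×C = 0. Solving: [H⁺] = 1.5896e-03. Percent = (1.5896e-03/0.046) × 100

Percent ionization = 3.46%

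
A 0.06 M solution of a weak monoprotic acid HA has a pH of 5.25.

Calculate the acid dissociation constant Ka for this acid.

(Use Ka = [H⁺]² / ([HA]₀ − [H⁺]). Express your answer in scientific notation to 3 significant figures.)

[H⁺] = 10^(−pH) = 10^(−5.25) = 5.623e-06 M. For HA ⇌ H⁺ + A⁻, Ka = [H⁺][A⁻]/[HA] = [H⁺]² / ([HA]₀ − [H⁺]) = (5.623e-06)² / (0.06 − 5.623e-06) = 5.27e-10.

K_a = 5.27e-10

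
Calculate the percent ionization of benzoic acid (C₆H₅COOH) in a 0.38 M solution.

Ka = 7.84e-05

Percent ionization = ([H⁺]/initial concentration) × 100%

Using Ka equilibrium: x² + Ka×x - Ka×C = 0. Solving: [H⁺] = 5.4191e-03. Percent = (5.4191e-03/0.38) × 100

Percent ionization = 1.43%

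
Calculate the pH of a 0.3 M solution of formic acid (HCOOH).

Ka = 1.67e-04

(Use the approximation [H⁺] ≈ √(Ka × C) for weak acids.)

[H⁺] = √(Ka × C) = √(1.67e-04 × 0.3) = 7.0781e-03. pH = -log(7.0781e-03)

pH = 2.15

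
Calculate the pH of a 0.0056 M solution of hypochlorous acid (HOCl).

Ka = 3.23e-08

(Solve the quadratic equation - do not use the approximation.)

x² + Ka×x - Ka×C = 0. Using quadratic formula: [H⁺] = 1.3433e-05

pH = 4.87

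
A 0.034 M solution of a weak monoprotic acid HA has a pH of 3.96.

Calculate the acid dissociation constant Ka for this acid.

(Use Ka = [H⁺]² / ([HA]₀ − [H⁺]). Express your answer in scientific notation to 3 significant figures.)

[H⁺] = 10^(−pH) = 10^(−3.96) = 1.096e-04 M. For HA ⇌ H⁺ + A⁻, Ka = [H⁺][A⁻]/[HA] = [H⁺]² / ([HA]₀ − [H⁺]) = (1.096e-04)² / (0.034 − 1.096e-04) = 3.55e-07.

K_a = 3.55e-07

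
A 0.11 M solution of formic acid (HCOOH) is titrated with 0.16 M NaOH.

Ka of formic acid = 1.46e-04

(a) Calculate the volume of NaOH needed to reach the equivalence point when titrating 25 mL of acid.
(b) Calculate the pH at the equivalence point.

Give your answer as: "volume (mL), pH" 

moles acid = 0.11 × 25/1000 = 0.00275 mol; V_base = moles/0.16 × 1000 = 17.2 mL. At equivalence only the conjugate base is present: [A⁻] = 0.00275/0.042 = 6.5185e-02 M. Kb = Kw/Ka = 6.85e-11; [OH⁻] = √(Kb × [A⁻]) = 2.1130e-06; pOH = 5.68; pH = 14 - pOH = 8.32.

V = 17.2 mL, pH = 8.32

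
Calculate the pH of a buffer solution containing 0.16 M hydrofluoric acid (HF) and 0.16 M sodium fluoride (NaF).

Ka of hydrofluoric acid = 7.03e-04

pKa = -log(7.03e-04) = 3.15. pH = pKa + log([A⁻]/[HA]) = 3.15 + log(0.16/0.16)

pH = 3.15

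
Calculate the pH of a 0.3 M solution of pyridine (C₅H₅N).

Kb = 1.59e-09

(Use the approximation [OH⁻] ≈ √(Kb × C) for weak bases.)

[OH⁻] = √(Kb × C) = √(1.59e-09 × 0.3) = 2.1840e-05. pOH = 4.66, pH = 14 - pOH

pH = 9.34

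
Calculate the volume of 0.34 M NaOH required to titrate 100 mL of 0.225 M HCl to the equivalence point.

At equivalence: moles acid = moles base. moles HCl = 0.225 × 100/1000 = 0.0225 mol. V_base = moles / 0.34 × 1000 = 66.2 mL.

V_{base} = 66.2 mL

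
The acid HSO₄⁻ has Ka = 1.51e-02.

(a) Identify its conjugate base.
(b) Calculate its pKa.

(a) The conjugate base is formed by removing one H⁺ from HSO₄⁻, giving SO₄²⁻. (b) pKa = -log(Ka) = -log(1.51e-02) = 1.82.

Conjugate base: SO₄²⁻; pK_a = 1.82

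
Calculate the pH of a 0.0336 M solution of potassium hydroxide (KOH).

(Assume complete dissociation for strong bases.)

[OH⁻] = 0.0336 M for strong base. pOH = -log[OH⁻] = 1.47, pH = 14 - pOH

pH = 12.53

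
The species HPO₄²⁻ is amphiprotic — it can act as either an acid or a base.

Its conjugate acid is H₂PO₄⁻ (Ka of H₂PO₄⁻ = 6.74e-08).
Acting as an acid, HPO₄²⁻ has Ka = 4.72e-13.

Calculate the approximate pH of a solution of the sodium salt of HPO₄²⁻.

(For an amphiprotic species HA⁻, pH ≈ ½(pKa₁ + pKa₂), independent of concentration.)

pKa₁ = -log(6.74e-08) = 7.17; pKa₂ = -log(4.72e-13) = 12.33. For an amphiprotic species, pH ≈ ½(pKa₁ + pKa₂) = ½(7.17 + 12.33) = 9.75.

pH = 9.75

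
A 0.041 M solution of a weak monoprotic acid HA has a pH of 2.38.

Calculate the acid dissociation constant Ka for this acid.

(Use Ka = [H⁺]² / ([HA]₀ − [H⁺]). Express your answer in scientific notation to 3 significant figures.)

[H⁺] = 10^(−pH) = 10^(−2.38) = 4.169e-03 M. For HA ⇌ H⁺ + A⁻, Ka = [H⁺][A⁻]/[HA] = [H⁺]² / ([HA]₀ − [H⁺]) = (4.169e-03)² / (0.041 − 4.169e-03) = 4.72e-04.

K_a = 4.72e-04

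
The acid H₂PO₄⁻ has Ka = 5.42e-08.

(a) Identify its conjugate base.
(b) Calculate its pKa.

(a) The conjugate base is formed by removing one H⁺ from H₂PO₄⁻, giving HPO₄²⁻. (b) pKa = -log(Ka) = -log(5.42e-08) = 7.27.

Conjugate base: HPO₄²⁻; pK_a = 7.27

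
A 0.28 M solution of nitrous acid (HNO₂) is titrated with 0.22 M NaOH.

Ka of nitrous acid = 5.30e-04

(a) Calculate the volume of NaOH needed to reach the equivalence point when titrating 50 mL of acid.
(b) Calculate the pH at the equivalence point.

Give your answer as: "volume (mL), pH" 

moles acid = 0.28 × 50/1000 = 0.014 mol; V_base = moles/0.22 × 1000 = 63.6 mL. At equivalence only the conjugate base is present: [A⁻] = 0.014/0.114 = 1.2320e-01 M. Kb = Kw/Ka = 1.89e-11; [OH⁻] = √(Kb × [A⁻]) = 1.5246e-06; pOH = 5.82; pH = 14 - pOH = 8.18.

V = 63.6 mL, pH = 8.18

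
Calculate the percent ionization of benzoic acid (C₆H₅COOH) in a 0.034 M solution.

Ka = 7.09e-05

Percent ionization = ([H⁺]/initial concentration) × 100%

Using Ka equilibrium: x² + Ka×x - Ka×C = 0. Solving: [H⁺] = 1.5176e-03. Percent = (1.5176e-03/0.034) × 100

Percent ionization = 4.46%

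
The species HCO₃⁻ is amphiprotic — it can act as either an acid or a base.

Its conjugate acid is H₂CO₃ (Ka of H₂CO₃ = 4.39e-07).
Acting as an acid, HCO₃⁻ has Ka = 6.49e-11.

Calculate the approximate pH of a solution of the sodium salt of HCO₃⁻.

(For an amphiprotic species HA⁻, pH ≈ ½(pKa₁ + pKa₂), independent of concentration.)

pKa₁ = -log(4.39e-07) = 6.36; pKa₂ = -log(6.49e-11) = 10.19. For an amphiprotic species, pH ≈ ½(pKa₁ + pKa₂) = ½(6.36 + 10.19) = 8.27.

pH = 8.27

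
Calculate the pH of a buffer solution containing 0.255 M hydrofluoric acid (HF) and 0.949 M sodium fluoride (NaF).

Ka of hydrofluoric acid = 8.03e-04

pKa = -log(8.03e-04) = 3.10. pH = pKa + log([A⁻]/[HA]) = 3.10 + log(0.949/0.255)

pH = 3.67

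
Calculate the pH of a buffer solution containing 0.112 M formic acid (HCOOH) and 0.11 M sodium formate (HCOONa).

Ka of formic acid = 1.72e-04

pKa = -log(1.72e-04) = 3.76. pH = pKa + log([A⁻]/[HA]) = 3.76 + log(0.11/0.112)

pH = 3.76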